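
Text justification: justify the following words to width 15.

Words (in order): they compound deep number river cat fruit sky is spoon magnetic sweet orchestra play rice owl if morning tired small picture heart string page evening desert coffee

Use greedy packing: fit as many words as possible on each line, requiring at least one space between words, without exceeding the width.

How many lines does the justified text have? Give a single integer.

Answer: 12

Derivation:
Line 1: ['they', 'compound'] (min_width=13, slack=2)
Line 2: ['deep', 'number'] (min_width=11, slack=4)
Line 3: ['river', 'cat', 'fruit'] (min_width=15, slack=0)
Line 4: ['sky', 'is', 'spoon'] (min_width=12, slack=3)
Line 5: ['magnetic', 'sweet'] (min_width=14, slack=1)
Line 6: ['orchestra', 'play'] (min_width=14, slack=1)
Line 7: ['rice', 'owl', 'if'] (min_width=11, slack=4)
Line 8: ['morning', 'tired'] (min_width=13, slack=2)
Line 9: ['small', 'picture'] (min_width=13, slack=2)
Line 10: ['heart', 'string'] (min_width=12, slack=3)
Line 11: ['page', 'evening'] (min_width=12, slack=3)
Line 12: ['desert', 'coffee'] (min_width=13, slack=2)
Total lines: 12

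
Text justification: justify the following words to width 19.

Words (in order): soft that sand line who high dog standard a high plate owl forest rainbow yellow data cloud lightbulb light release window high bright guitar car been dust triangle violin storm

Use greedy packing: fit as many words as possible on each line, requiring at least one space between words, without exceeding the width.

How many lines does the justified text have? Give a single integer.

Answer: 11

Derivation:
Line 1: ['soft', 'that', 'sand', 'line'] (min_width=19, slack=0)
Line 2: ['who', 'high', 'dog'] (min_width=12, slack=7)
Line 3: ['standard', 'a', 'high'] (min_width=15, slack=4)
Line 4: ['plate', 'owl', 'forest'] (min_width=16, slack=3)
Line 5: ['rainbow', 'yellow', 'data'] (min_width=19, slack=0)
Line 6: ['cloud', 'lightbulb'] (min_width=15, slack=4)
Line 7: ['light', 'release'] (min_width=13, slack=6)
Line 8: ['window', 'high', 'bright'] (min_width=18, slack=1)
Line 9: ['guitar', 'car', 'been'] (min_width=15, slack=4)
Line 10: ['dust', 'triangle'] (min_width=13, slack=6)
Line 11: ['violin', 'storm'] (min_width=12, slack=7)
Total lines: 11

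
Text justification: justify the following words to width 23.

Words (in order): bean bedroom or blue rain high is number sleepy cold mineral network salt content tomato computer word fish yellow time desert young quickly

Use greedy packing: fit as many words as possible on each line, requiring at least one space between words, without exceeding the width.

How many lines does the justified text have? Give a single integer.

Line 1: ['bean', 'bedroom', 'or', 'blue'] (min_width=20, slack=3)
Line 2: ['rain', 'high', 'is', 'number'] (min_width=19, slack=4)
Line 3: ['sleepy', 'cold', 'mineral'] (min_width=19, slack=4)
Line 4: ['network', 'salt', 'content'] (min_width=20, slack=3)
Line 5: ['tomato', 'computer', 'word'] (min_width=20, slack=3)
Line 6: ['fish', 'yellow', 'time', 'desert'] (min_width=23, slack=0)
Line 7: ['young', 'quickly'] (min_width=13, slack=10)
Total lines: 7

Answer: 7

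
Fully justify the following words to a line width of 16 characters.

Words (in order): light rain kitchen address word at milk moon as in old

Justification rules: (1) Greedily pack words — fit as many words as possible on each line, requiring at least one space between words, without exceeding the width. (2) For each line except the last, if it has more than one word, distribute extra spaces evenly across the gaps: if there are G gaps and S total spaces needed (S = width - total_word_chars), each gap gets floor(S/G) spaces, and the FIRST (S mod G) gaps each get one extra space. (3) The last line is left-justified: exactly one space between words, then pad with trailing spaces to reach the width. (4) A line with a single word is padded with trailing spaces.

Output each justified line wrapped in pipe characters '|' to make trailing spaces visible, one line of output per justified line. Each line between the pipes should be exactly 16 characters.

Line 1: ['light', 'rain'] (min_width=10, slack=6)
Line 2: ['kitchen', 'address'] (min_width=15, slack=1)
Line 3: ['word', 'at', 'milk'] (min_width=12, slack=4)
Line 4: ['moon', 'as', 'in', 'old'] (min_width=14, slack=2)

Answer: |light       rain|
|kitchen  address|
|word   at   milk|
|moon as in old  |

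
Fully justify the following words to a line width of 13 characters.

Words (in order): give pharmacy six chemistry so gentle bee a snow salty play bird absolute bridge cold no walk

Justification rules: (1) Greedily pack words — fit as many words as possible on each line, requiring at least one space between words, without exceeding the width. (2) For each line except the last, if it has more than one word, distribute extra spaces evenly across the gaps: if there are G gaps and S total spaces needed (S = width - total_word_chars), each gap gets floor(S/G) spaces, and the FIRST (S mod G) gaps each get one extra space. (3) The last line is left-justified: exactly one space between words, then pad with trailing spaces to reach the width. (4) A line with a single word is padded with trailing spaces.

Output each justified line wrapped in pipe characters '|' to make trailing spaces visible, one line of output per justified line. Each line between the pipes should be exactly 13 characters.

Answer: |give pharmacy|
|six chemistry|
|so gentle bee|
|a  snow salty|
|play     bird|
|absolute     |
|bridge   cold|
|no walk      |

Derivation:
Line 1: ['give', 'pharmacy'] (min_width=13, slack=0)
Line 2: ['six', 'chemistry'] (min_width=13, slack=0)
Line 3: ['so', 'gentle', 'bee'] (min_width=13, slack=0)
Line 4: ['a', 'snow', 'salty'] (min_width=12, slack=1)
Line 5: ['play', 'bird'] (min_width=9, slack=4)
Line 6: ['absolute'] (min_width=8, slack=5)
Line 7: ['bridge', 'cold'] (min_width=11, slack=2)
Line 8: ['no', 'walk'] (min_width=7, slack=6)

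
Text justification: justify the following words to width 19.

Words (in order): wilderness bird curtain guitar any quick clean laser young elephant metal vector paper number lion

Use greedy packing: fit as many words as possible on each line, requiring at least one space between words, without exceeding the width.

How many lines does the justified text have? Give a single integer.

Line 1: ['wilderness', 'bird'] (min_width=15, slack=4)
Line 2: ['curtain', 'guitar', 'any'] (min_width=18, slack=1)
Line 3: ['quick', 'clean', 'laser'] (min_width=17, slack=2)
Line 4: ['young', 'elephant'] (min_width=14, slack=5)
Line 5: ['metal', 'vector', 'paper'] (min_width=18, slack=1)
Line 6: ['number', 'lion'] (min_width=11, slack=8)
Total lines: 6

Answer: 6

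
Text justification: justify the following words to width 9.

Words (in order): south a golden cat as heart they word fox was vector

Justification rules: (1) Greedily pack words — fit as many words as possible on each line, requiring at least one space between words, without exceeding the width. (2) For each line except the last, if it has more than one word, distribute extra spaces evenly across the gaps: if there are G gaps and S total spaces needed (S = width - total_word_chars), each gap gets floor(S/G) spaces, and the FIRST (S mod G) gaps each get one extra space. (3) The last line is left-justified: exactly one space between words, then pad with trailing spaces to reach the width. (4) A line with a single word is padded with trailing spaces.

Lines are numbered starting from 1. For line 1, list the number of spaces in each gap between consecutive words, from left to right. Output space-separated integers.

Line 1: ['south', 'a'] (min_width=7, slack=2)
Line 2: ['golden'] (min_width=6, slack=3)
Line 3: ['cat', 'as'] (min_width=6, slack=3)
Line 4: ['heart'] (min_width=5, slack=4)
Line 5: ['they', 'word'] (min_width=9, slack=0)
Line 6: ['fox', 'was'] (min_width=7, slack=2)
Line 7: ['vector'] (min_width=6, slack=3)

Answer: 3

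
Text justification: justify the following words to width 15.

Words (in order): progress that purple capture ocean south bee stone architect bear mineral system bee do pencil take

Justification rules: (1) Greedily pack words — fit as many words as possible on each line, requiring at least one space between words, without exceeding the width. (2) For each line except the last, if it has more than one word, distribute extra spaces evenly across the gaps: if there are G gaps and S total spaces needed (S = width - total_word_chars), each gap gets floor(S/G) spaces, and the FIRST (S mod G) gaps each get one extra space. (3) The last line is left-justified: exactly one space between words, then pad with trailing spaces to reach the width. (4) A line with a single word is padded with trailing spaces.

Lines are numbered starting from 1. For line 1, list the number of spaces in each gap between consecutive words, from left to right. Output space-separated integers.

Line 1: ['progress', 'that'] (min_width=13, slack=2)
Line 2: ['purple', 'capture'] (min_width=14, slack=1)
Line 3: ['ocean', 'south', 'bee'] (min_width=15, slack=0)
Line 4: ['stone', 'architect'] (min_width=15, slack=0)
Line 5: ['bear', 'mineral'] (min_width=12, slack=3)
Line 6: ['system', 'bee', 'do'] (min_width=13, slack=2)
Line 7: ['pencil', 'take'] (min_width=11, slack=4)

Answer: 3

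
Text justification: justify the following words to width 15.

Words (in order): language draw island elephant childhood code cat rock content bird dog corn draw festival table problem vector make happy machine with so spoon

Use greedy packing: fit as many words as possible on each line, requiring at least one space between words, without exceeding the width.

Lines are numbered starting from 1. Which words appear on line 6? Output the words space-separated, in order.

Line 1: ['language', 'draw'] (min_width=13, slack=2)
Line 2: ['island', 'elephant'] (min_width=15, slack=0)
Line 3: ['childhood', 'code'] (min_width=14, slack=1)
Line 4: ['cat', 'rock'] (min_width=8, slack=7)
Line 5: ['content', 'bird'] (min_width=12, slack=3)
Line 6: ['dog', 'corn', 'draw'] (min_width=13, slack=2)
Line 7: ['festival', 'table'] (min_width=14, slack=1)
Line 8: ['problem', 'vector'] (min_width=14, slack=1)
Line 9: ['make', 'happy'] (min_width=10, slack=5)
Line 10: ['machine', 'with', 'so'] (min_width=15, slack=0)
Line 11: ['spoon'] (min_width=5, slack=10)

Answer: dog corn draw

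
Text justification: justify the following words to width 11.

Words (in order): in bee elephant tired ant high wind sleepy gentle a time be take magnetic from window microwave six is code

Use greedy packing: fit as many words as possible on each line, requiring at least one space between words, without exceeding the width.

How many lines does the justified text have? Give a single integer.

Line 1: ['in', 'bee'] (min_width=6, slack=5)
Line 2: ['elephant'] (min_width=8, slack=3)
Line 3: ['tired', 'ant'] (min_width=9, slack=2)
Line 4: ['high', 'wind'] (min_width=9, slack=2)
Line 5: ['sleepy'] (min_width=6, slack=5)
Line 6: ['gentle', 'a'] (min_width=8, slack=3)
Line 7: ['time', 'be'] (min_width=7, slack=4)
Line 8: ['take'] (min_width=4, slack=7)
Line 9: ['magnetic'] (min_width=8, slack=3)
Line 10: ['from', 'window'] (min_width=11, slack=0)
Line 11: ['microwave'] (min_width=9, slack=2)
Line 12: ['six', 'is', 'code'] (min_width=11, slack=0)
Total lines: 12

Answer: 12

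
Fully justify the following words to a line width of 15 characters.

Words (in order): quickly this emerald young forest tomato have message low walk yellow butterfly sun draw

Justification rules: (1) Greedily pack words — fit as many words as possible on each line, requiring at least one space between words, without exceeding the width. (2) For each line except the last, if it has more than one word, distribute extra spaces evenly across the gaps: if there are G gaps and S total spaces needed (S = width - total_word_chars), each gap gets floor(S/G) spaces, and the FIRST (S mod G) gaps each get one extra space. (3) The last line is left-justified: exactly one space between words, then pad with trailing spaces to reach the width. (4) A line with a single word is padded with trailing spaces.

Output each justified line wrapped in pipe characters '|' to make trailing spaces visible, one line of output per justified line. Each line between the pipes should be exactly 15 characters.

Answer: |quickly    this|
|emerald   young|
|forest   tomato|
|have    message|
|low walk yellow|
|butterfly   sun|
|draw           |

Derivation:
Line 1: ['quickly', 'this'] (min_width=12, slack=3)
Line 2: ['emerald', 'young'] (min_width=13, slack=2)
Line 3: ['forest', 'tomato'] (min_width=13, slack=2)
Line 4: ['have', 'message'] (min_width=12, slack=3)
Line 5: ['low', 'walk', 'yellow'] (min_width=15, slack=0)
Line 6: ['butterfly', 'sun'] (min_width=13, slack=2)
Line 7: ['draw'] (min_width=4, slack=11)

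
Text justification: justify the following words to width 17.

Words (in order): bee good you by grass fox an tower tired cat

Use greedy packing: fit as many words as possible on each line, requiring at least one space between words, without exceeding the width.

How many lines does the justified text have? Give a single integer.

Line 1: ['bee', 'good', 'you', 'by'] (min_width=15, slack=2)
Line 2: ['grass', 'fox', 'an'] (min_width=12, slack=5)
Line 3: ['tower', 'tired', 'cat'] (min_width=15, slack=2)
Total lines: 3

Answer: 3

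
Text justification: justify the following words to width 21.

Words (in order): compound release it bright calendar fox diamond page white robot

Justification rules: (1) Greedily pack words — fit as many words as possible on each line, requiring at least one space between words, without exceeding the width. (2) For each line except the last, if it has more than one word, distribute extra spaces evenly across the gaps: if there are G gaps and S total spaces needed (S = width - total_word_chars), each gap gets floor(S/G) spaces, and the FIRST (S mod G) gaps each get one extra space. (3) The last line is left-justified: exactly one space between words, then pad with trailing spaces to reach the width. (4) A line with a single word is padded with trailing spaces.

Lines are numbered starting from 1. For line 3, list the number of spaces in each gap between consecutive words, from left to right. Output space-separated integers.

Answer: 3 2

Derivation:
Line 1: ['compound', 'release', 'it'] (min_width=19, slack=2)
Line 2: ['bright', 'calendar', 'fox'] (min_width=19, slack=2)
Line 3: ['diamond', 'page', 'white'] (min_width=18, slack=3)
Line 4: ['robot'] (min_width=5, slack=16)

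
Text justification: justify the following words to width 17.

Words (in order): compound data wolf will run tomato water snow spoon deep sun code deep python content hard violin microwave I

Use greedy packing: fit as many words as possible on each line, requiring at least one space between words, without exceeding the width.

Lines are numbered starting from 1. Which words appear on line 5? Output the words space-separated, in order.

Line 1: ['compound', 'data'] (min_width=13, slack=4)
Line 2: ['wolf', 'will', 'run'] (min_width=13, slack=4)
Line 3: ['tomato', 'water', 'snow'] (min_width=17, slack=0)
Line 4: ['spoon', 'deep', 'sun'] (min_width=14, slack=3)
Line 5: ['code', 'deep', 'python'] (min_width=16, slack=1)
Line 6: ['content', 'hard'] (min_width=12, slack=5)
Line 7: ['violin', 'microwave'] (min_width=16, slack=1)
Line 8: ['I'] (min_width=1, slack=16)

Answer: code deep python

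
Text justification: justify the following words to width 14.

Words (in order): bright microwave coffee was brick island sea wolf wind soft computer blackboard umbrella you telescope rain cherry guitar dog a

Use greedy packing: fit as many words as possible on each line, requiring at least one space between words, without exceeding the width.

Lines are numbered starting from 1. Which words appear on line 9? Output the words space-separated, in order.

Answer: telescope rain

Derivation:
Line 1: ['bright'] (min_width=6, slack=8)
Line 2: ['microwave'] (min_width=9, slack=5)
Line 3: ['coffee', 'was'] (min_width=10, slack=4)
Line 4: ['brick', 'island'] (min_width=12, slack=2)
Line 5: ['sea', 'wolf', 'wind'] (min_width=13, slack=1)
Line 6: ['soft', 'computer'] (min_width=13, slack=1)
Line 7: ['blackboard'] (min_width=10, slack=4)
Line 8: ['umbrella', 'you'] (min_width=12, slack=2)
Line 9: ['telescope', 'rain'] (min_width=14, slack=0)
Line 10: ['cherry', 'guitar'] (min_width=13, slack=1)
Line 11: ['dog', 'a'] (min_width=5, slack=9)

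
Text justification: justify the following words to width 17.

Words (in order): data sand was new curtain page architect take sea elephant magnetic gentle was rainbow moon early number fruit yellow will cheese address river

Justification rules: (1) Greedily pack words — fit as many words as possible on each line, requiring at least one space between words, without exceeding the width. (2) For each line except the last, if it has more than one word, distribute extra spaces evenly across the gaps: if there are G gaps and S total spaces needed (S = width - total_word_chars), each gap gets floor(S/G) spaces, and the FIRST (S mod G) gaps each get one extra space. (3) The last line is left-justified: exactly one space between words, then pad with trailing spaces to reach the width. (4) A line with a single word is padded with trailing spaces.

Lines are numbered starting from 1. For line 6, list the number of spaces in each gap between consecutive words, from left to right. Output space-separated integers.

Answer: 2 1

Derivation:
Line 1: ['data', 'sand', 'was', 'new'] (min_width=17, slack=0)
Line 2: ['curtain', 'page'] (min_width=12, slack=5)
Line 3: ['architect', 'take'] (min_width=14, slack=3)
Line 4: ['sea', 'elephant'] (min_width=12, slack=5)
Line 5: ['magnetic', 'gentle'] (min_width=15, slack=2)
Line 6: ['was', 'rainbow', 'moon'] (min_width=16, slack=1)
Line 7: ['early', 'number'] (min_width=12, slack=5)
Line 8: ['fruit', 'yellow', 'will'] (min_width=17, slack=0)
Line 9: ['cheese', 'address'] (min_width=14, slack=3)
Line 10: ['river'] (min_width=5, slack=12)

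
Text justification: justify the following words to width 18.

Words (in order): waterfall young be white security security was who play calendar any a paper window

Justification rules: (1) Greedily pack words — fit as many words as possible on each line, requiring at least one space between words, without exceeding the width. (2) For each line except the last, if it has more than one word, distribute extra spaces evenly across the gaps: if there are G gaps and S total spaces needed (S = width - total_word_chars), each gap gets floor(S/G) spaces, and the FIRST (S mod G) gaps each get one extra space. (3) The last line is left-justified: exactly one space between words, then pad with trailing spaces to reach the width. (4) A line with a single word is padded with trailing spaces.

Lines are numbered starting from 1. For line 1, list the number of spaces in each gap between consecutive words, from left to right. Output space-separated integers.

Answer: 1 1

Derivation:
Line 1: ['waterfall', 'young', 'be'] (min_width=18, slack=0)
Line 2: ['white', 'security'] (min_width=14, slack=4)
Line 3: ['security', 'was', 'who'] (min_width=16, slack=2)
Line 4: ['play', 'calendar', 'any'] (min_width=17, slack=1)
Line 5: ['a', 'paper', 'window'] (min_width=14, slack=4)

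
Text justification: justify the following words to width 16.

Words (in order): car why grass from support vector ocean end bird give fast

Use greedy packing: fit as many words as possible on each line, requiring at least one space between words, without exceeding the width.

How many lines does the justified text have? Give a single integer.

Line 1: ['car', 'why', 'grass'] (min_width=13, slack=3)
Line 2: ['from', 'support'] (min_width=12, slack=4)
Line 3: ['vector', 'ocean', 'end'] (min_width=16, slack=0)
Line 4: ['bird', 'give', 'fast'] (min_width=14, slack=2)
Total lines: 4

Answer: 4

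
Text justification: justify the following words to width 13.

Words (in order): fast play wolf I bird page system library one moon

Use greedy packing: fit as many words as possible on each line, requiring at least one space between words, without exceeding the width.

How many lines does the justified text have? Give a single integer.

Line 1: ['fast', 'play'] (min_width=9, slack=4)
Line 2: ['wolf', 'I', 'bird'] (min_width=11, slack=2)
Line 3: ['page', 'system'] (min_width=11, slack=2)
Line 4: ['library', 'one'] (min_width=11, slack=2)
Line 5: ['moon'] (min_width=4, slack=9)
Total lines: 5

Answer: 5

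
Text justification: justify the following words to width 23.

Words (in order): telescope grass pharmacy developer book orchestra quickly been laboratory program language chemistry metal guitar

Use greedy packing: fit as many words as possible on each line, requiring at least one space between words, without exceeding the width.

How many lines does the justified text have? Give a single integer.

Answer: 6

Derivation:
Line 1: ['telescope', 'grass'] (min_width=15, slack=8)
Line 2: ['pharmacy', 'developer', 'book'] (min_width=23, slack=0)
Line 3: ['orchestra', 'quickly', 'been'] (min_width=22, slack=1)
Line 4: ['laboratory', 'program'] (min_width=18, slack=5)
Line 5: ['language', 'chemistry'] (min_width=18, slack=5)
Line 6: ['metal', 'guitar'] (min_width=12, slack=11)
Total lines: 6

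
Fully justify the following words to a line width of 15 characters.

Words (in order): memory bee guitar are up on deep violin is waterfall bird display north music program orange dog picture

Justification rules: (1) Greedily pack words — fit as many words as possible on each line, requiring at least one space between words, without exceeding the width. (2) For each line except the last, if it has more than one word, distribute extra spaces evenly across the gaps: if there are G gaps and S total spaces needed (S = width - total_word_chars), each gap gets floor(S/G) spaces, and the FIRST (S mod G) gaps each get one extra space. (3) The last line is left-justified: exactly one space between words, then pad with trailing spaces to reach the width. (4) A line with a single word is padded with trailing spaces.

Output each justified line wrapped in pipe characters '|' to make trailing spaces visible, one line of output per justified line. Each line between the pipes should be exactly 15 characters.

Answer: |memory      bee|
|guitar  are  up|
|on  deep violin|
|is    waterfall|
|bird    display|
|north     music|
|program  orange|
|dog picture    |

Derivation:
Line 1: ['memory', 'bee'] (min_width=10, slack=5)
Line 2: ['guitar', 'are', 'up'] (min_width=13, slack=2)
Line 3: ['on', 'deep', 'violin'] (min_width=14, slack=1)
Line 4: ['is', 'waterfall'] (min_width=12, slack=3)
Line 5: ['bird', 'display'] (min_width=12, slack=3)
Line 6: ['north', 'music'] (min_width=11, slack=4)
Line 7: ['program', 'orange'] (min_width=14, slack=1)
Line 8: ['dog', 'picture'] (min_width=11, slack=4)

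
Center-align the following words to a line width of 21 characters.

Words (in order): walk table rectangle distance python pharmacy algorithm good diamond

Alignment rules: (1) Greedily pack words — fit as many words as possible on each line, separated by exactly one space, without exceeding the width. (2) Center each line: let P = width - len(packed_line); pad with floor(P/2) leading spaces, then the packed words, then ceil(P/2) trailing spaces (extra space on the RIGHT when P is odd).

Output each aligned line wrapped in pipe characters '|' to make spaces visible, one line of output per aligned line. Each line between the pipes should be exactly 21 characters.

Line 1: ['walk', 'table', 'rectangle'] (min_width=20, slack=1)
Line 2: ['distance', 'python'] (min_width=15, slack=6)
Line 3: ['pharmacy', 'algorithm'] (min_width=18, slack=3)
Line 4: ['good', 'diamond'] (min_width=12, slack=9)

Answer: |walk table rectangle |
|   distance python   |
| pharmacy algorithm  |
|    good diamond     |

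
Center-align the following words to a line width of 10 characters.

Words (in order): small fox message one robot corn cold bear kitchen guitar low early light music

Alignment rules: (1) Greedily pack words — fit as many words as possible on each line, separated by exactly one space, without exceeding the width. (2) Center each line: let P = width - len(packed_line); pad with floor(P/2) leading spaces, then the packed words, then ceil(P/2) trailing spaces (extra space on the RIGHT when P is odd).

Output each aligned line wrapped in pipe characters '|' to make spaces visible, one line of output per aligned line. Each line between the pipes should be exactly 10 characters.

Answer: |small fox |
| message  |
|one robot |
|corn cold |
|   bear   |
| kitchen  |
|guitar low|
|  early   |
|  light   |
|  music   |

Derivation:
Line 1: ['small', 'fox'] (min_width=9, slack=1)
Line 2: ['message'] (min_width=7, slack=3)
Line 3: ['one', 'robot'] (min_width=9, slack=1)
Line 4: ['corn', 'cold'] (min_width=9, slack=1)
Line 5: ['bear'] (min_width=4, slack=6)
Line 6: ['kitchen'] (min_width=7, slack=3)
Line 7: ['guitar', 'low'] (min_width=10, slack=0)
Line 8: ['early'] (min_width=5, slack=5)
Line 9: ['light'] (min_width=5, slack=5)
Line 10: ['music'] (min_width=5, slack=5)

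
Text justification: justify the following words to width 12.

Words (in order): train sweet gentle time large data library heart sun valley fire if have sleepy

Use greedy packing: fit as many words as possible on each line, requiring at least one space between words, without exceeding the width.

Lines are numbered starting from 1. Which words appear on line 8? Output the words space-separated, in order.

Line 1: ['train', 'sweet'] (min_width=11, slack=1)
Line 2: ['gentle', 'time'] (min_width=11, slack=1)
Line 3: ['large', 'data'] (min_width=10, slack=2)
Line 4: ['library'] (min_width=7, slack=5)
Line 5: ['heart', 'sun'] (min_width=9, slack=3)
Line 6: ['valley', 'fire'] (min_width=11, slack=1)
Line 7: ['if', 'have'] (min_width=7, slack=5)
Line 8: ['sleepy'] (min_width=6, slack=6)

Answer: sleepy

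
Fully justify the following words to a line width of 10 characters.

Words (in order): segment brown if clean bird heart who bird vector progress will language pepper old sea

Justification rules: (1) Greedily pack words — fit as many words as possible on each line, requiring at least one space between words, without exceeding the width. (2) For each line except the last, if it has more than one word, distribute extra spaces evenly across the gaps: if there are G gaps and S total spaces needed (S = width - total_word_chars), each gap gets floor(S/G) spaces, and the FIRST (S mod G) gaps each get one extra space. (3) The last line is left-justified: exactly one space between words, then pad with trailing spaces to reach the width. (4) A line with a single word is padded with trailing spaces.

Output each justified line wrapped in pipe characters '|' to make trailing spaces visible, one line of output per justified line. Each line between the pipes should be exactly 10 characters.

Line 1: ['segment'] (min_width=7, slack=3)
Line 2: ['brown', 'if'] (min_width=8, slack=2)
Line 3: ['clean', 'bird'] (min_width=10, slack=0)
Line 4: ['heart', 'who'] (min_width=9, slack=1)
Line 5: ['bird'] (min_width=4, slack=6)
Line 6: ['vector'] (min_width=6, slack=4)
Line 7: ['progress'] (min_width=8, slack=2)
Line 8: ['will'] (min_width=4, slack=6)
Line 9: ['language'] (min_width=8, slack=2)
Line 10: ['pepper', 'old'] (min_width=10, slack=0)
Line 11: ['sea'] (min_width=3, slack=7)

Answer: |segment   |
|brown   if|
|clean bird|
|heart  who|
|bird      |
|vector    |
|progress  |
|will      |
|language  |
|pepper old|
|sea       |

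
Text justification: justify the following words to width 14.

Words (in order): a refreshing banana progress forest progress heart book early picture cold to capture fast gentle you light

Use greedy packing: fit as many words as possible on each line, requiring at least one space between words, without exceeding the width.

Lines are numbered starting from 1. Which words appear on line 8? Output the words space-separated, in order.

Line 1: ['a', 'refreshing'] (min_width=12, slack=2)
Line 2: ['banana'] (min_width=6, slack=8)
Line 3: ['progress'] (min_width=8, slack=6)
Line 4: ['forest'] (min_width=6, slack=8)
Line 5: ['progress', 'heart'] (min_width=14, slack=0)
Line 6: ['book', 'early'] (min_width=10, slack=4)
Line 7: ['picture', 'cold'] (min_width=12, slack=2)
Line 8: ['to', 'capture'] (min_width=10, slack=4)
Line 9: ['fast', 'gentle'] (min_width=11, slack=3)
Line 10: ['you', 'light'] (min_width=9, slack=5)

Answer: to capture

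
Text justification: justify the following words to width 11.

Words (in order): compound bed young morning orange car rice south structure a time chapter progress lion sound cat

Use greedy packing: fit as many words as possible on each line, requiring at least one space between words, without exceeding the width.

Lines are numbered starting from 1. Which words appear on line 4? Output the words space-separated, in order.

Line 1: ['compound'] (min_width=8, slack=3)
Line 2: ['bed', 'young'] (min_width=9, slack=2)
Line 3: ['morning'] (min_width=7, slack=4)
Line 4: ['orange', 'car'] (min_width=10, slack=1)
Line 5: ['rice', 'south'] (min_width=10, slack=1)
Line 6: ['structure', 'a'] (min_width=11, slack=0)
Line 7: ['time'] (min_width=4, slack=7)
Line 8: ['chapter'] (min_width=7, slack=4)
Line 9: ['progress'] (min_width=8, slack=3)
Line 10: ['lion', 'sound'] (min_width=10, slack=1)
Line 11: ['cat'] (min_width=3, slack=8)

Answer: orange car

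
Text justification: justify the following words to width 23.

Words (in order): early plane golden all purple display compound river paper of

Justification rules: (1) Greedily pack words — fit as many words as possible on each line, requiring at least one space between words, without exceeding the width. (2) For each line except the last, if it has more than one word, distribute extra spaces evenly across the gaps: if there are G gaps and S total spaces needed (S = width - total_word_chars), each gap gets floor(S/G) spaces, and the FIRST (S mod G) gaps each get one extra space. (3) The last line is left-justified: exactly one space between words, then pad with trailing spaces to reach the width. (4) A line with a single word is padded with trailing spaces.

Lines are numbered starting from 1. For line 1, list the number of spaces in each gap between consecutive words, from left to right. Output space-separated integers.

Line 1: ['early', 'plane', 'golden', 'all'] (min_width=22, slack=1)
Line 2: ['purple', 'display', 'compound'] (min_width=23, slack=0)
Line 3: ['river', 'paper', 'of'] (min_width=14, slack=9)

Answer: 2 1 1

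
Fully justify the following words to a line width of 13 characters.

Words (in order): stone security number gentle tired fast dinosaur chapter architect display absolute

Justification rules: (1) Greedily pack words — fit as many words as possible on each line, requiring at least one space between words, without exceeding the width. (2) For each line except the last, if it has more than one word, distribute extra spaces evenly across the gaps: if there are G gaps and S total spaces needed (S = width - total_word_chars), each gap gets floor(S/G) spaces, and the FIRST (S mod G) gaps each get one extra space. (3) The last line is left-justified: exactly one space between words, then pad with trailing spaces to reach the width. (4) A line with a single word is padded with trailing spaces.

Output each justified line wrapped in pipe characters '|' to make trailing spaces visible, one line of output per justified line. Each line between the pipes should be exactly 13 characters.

Answer: |stone        |
|security     |
|number gentle|
|tired    fast|
|dinosaur     |
|chapter      |
|architect    |
|display      |
|absolute     |

Derivation:
Line 1: ['stone'] (min_width=5, slack=8)
Line 2: ['security'] (min_width=8, slack=5)
Line 3: ['number', 'gentle'] (min_width=13, slack=0)
Line 4: ['tired', 'fast'] (min_width=10, slack=3)
Line 5: ['dinosaur'] (min_width=8, slack=5)
Line 6: ['chapter'] (min_width=7, slack=6)
Line 7: ['architect'] (min_width=9, slack=4)
Line 8: ['display'] (min_width=7, slack=6)
Line 9: ['absolute'] (min_width=8, slack=5)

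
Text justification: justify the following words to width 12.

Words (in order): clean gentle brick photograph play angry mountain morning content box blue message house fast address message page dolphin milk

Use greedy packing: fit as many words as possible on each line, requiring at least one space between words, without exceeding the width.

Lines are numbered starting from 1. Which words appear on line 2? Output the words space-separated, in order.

Line 1: ['clean', 'gentle'] (min_width=12, slack=0)
Line 2: ['brick'] (min_width=5, slack=7)
Line 3: ['photograph'] (min_width=10, slack=2)
Line 4: ['play', 'angry'] (min_width=10, slack=2)
Line 5: ['mountain'] (min_width=8, slack=4)
Line 6: ['morning'] (min_width=7, slack=5)
Line 7: ['content', 'box'] (min_width=11, slack=1)
Line 8: ['blue', 'message'] (min_width=12, slack=0)
Line 9: ['house', 'fast'] (min_width=10, slack=2)
Line 10: ['address'] (min_width=7, slack=5)
Line 11: ['message', 'page'] (min_width=12, slack=0)
Line 12: ['dolphin', 'milk'] (min_width=12, slack=0)

Answer: brick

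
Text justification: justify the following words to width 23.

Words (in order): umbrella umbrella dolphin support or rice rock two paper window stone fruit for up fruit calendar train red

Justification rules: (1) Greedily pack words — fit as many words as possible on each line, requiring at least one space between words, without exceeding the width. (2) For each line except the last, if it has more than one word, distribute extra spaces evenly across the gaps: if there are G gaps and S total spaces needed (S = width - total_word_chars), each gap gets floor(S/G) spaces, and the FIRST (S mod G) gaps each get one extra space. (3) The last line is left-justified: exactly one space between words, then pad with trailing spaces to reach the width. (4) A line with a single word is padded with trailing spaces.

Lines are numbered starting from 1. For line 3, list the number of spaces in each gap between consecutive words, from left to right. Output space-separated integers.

Answer: 2 2 1

Derivation:
Line 1: ['umbrella', 'umbrella'] (min_width=17, slack=6)
Line 2: ['dolphin', 'support', 'or', 'rice'] (min_width=23, slack=0)
Line 3: ['rock', 'two', 'paper', 'window'] (min_width=21, slack=2)
Line 4: ['stone', 'fruit', 'for', 'up'] (min_width=18, slack=5)
Line 5: ['fruit', 'calendar', 'train'] (min_width=20, slack=3)
Line 6: ['red'] (min_width=3, slack=20)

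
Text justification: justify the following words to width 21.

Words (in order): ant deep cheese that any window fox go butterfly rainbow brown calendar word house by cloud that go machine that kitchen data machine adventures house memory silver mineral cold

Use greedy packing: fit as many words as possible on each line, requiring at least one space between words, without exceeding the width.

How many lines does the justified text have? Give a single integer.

Line 1: ['ant', 'deep', 'cheese', 'that'] (min_width=20, slack=1)
Line 2: ['any', 'window', 'fox', 'go'] (min_width=17, slack=4)
Line 3: ['butterfly', 'rainbow'] (min_width=17, slack=4)
Line 4: ['brown', 'calendar', 'word'] (min_width=19, slack=2)
Line 5: ['house', 'by', 'cloud', 'that'] (min_width=19, slack=2)
Line 6: ['go', 'machine', 'that'] (min_width=15, slack=6)
Line 7: ['kitchen', 'data', 'machine'] (min_width=20, slack=1)
Line 8: ['adventures', 'house'] (min_width=16, slack=5)
Line 9: ['memory', 'silver', 'mineral'] (min_width=21, slack=0)
Line 10: ['cold'] (min_width=4, slack=17)
Total lines: 10

Answer: 10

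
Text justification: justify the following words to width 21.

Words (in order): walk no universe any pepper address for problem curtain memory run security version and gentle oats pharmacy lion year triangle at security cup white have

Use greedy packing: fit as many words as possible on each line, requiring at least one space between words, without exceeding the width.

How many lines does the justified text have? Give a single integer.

Answer: 9

Derivation:
Line 1: ['walk', 'no', 'universe', 'any'] (min_width=20, slack=1)
Line 2: ['pepper', 'address', 'for'] (min_width=18, slack=3)
Line 3: ['problem', 'curtain'] (min_width=15, slack=6)
Line 4: ['memory', 'run', 'security'] (min_width=19, slack=2)
Line 5: ['version', 'and', 'gentle'] (min_width=18, slack=3)
Line 6: ['oats', 'pharmacy', 'lion'] (min_width=18, slack=3)
Line 7: ['year', 'triangle', 'at'] (min_width=16, slack=5)
Line 8: ['security', 'cup', 'white'] (min_width=18, slack=3)
Line 9: ['have'] (min_width=4, slack=17)
Total lines: 9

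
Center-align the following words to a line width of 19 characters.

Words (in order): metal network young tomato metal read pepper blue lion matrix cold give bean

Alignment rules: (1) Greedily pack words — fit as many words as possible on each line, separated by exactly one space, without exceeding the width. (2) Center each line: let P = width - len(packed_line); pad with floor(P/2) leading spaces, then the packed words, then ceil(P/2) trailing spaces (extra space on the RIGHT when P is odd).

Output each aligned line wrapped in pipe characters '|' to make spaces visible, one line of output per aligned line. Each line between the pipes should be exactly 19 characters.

Line 1: ['metal', 'network', 'young'] (min_width=19, slack=0)
Line 2: ['tomato', 'metal', 'read'] (min_width=17, slack=2)
Line 3: ['pepper', 'blue', 'lion'] (min_width=16, slack=3)
Line 4: ['matrix', 'cold', 'give'] (min_width=16, slack=3)
Line 5: ['bean'] (min_width=4, slack=15)

Answer: |metal network young|
| tomato metal read |
| pepper blue lion  |
| matrix cold give  |
|       bean        |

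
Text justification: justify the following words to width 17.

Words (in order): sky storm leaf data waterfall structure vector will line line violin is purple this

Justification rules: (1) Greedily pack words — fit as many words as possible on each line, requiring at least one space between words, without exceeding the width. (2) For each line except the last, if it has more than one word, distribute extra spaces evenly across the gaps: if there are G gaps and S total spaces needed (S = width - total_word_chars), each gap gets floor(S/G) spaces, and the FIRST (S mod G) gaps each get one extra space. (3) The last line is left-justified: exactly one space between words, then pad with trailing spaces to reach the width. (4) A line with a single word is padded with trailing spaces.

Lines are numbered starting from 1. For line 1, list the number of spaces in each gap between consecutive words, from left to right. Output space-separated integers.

Line 1: ['sky', 'storm', 'leaf'] (min_width=14, slack=3)
Line 2: ['data', 'waterfall'] (min_width=14, slack=3)
Line 3: ['structure', 'vector'] (min_width=16, slack=1)
Line 4: ['will', 'line', 'line'] (min_width=14, slack=3)
Line 5: ['violin', 'is', 'purple'] (min_width=16, slack=1)
Line 6: ['this'] (min_width=4, slack=13)

Answer: 3 2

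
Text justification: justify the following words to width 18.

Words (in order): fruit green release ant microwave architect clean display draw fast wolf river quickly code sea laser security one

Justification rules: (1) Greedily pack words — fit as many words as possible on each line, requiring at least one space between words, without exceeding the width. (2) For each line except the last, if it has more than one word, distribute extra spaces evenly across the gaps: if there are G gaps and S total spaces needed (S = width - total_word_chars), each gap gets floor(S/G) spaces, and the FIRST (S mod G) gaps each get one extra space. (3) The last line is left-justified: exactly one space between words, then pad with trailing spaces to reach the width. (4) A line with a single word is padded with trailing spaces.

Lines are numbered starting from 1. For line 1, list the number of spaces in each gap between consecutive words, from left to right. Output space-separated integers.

Answer: 8

Derivation:
Line 1: ['fruit', 'green'] (min_width=11, slack=7)
Line 2: ['release', 'ant'] (min_width=11, slack=7)
Line 3: ['microwave'] (min_width=9, slack=9)
Line 4: ['architect', 'clean'] (min_width=15, slack=3)
Line 5: ['display', 'draw', 'fast'] (min_width=17, slack=1)
Line 6: ['wolf', 'river', 'quickly'] (min_width=18, slack=0)
Line 7: ['code', 'sea', 'laser'] (min_width=14, slack=4)
Line 8: ['security', 'one'] (min_width=12, slack=6)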